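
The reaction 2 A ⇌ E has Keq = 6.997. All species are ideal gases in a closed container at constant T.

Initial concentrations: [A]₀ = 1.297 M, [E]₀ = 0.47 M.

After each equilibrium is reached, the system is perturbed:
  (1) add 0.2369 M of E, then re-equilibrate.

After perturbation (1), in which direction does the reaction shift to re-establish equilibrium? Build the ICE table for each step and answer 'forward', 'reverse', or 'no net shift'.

Q₀ = 0.2794 vs Keq = 6.997 ⇒ Q<K, forward
Step 1:
                  A         E
  I           1.297      0.47
  C         -0.9313    0.4657
  E          0.3657    0.9357
  solve Keq expr → x = 0.4657; check Q = 6.997
Then add 0.2369 M of E.
Step 2:
                  A         E
  I          0.3657     1.173
  C         0.04016  -0.02008
  E          0.4058     1.152
  solve Keq expr → x = -0.02008; check Q = 6.997

Direction: reverse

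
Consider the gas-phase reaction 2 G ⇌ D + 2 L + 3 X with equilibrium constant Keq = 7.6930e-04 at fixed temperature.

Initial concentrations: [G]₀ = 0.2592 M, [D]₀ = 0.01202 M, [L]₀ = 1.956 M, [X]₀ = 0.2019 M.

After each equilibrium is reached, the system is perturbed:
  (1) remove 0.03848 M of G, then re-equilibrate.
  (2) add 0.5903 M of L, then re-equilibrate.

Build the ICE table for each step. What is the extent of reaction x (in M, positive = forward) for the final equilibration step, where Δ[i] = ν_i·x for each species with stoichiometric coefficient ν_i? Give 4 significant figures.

Q₀ = 0.005634 vs Keq = 7.6930e-04 ⇒ Q>K, reverse
Step 1:
                  G         D         L         X
  init       0.2592   0.01202     1.956    0.2019
  Δ         0.01813 -0.009065  -0.01813   -0.0272
  eq         0.2773  0.002955     1.938    0.1747
  solve Keq expr → x = -0.009065; check Q = 7.6930e-04
Then remove 0.03848 M of G.
Step 2:
                  G         D         L         X
  init       0.2389  0.002955     1.938    0.1747
  Δ        0.001318 -6.5878e-04 -0.001318 -0.001976
  eq         0.2402  0.002296     1.937    0.1727
  solve Keq expr → x = -6.5878e-04; check Q = 7.6930e-04
Then add 0.5903 M of L.
Step 3:
                  G         D         L         X
  init       0.2402  0.002296     2.527    0.1727
  Δ        0.001725 -8.6267e-04 -0.001725 -0.002588
  eq         0.2419  0.001433     2.525    0.1701
  solve Keq expr → x = -8.6267e-04; check Q = 7.6930e-04

x = -8.6267e-04 M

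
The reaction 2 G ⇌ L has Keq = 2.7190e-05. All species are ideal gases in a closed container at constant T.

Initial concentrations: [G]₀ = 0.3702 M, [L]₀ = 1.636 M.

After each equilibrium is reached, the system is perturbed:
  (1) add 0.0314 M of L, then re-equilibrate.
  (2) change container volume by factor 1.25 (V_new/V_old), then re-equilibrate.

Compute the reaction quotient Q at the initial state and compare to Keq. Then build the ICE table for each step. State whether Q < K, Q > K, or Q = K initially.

Q₀ = 11.94 vs Keq = 2.7190e-05 ⇒ Q>K, reverse
Step 1:
                    G           L
  init         0.3702       1.636
  Δ             3.271      -1.636
  eq            3.641  3.6055e-04
  solve Keq expr → x = -1.636; check Q = 2.7190e-05
Then add 0.0314 M of L.
Step 2:
                    G           L
  init          3.641     0.03176
  Δ           0.06277    -0.03139
  eq            3.704  3.7309e-04
  solve Keq expr → x = -0.03139; check Q = 2.7190e-05
Then change container volume by factor 1.25 (V_new/V_old).
Step 3:
                    G           L
  init          2.963  2.9847e-04
  Δ        1.1935e-04 -5.9675e-05
  eq            2.964  2.3880e-04
  solve Keq expr → x = -5.9675e-05; check Q = 2.7190e-05

Q₀ = 11.94; Q > K (proceeds reverse)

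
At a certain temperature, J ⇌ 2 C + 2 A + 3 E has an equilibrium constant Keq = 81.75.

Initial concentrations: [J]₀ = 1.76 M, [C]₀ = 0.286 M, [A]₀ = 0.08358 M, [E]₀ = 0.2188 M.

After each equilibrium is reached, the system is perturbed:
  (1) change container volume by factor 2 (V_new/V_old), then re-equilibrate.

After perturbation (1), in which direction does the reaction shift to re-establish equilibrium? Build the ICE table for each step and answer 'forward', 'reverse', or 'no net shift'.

Direction: forward

Q₀ = 3.4007e-06 vs Keq = 81.75 ⇒ Q<K, forward
Step 1:
                   J          C          A          E
  init          1.76      0.286    0.08358     0.2188
  Δ          -0.7107      1.421      1.421      2.132
  eq           1.049      1.707      1.505      2.351
  solve Keq expr → x = 0.7107; check Q = 81.75
Then change container volume by factor 2 (V_new/V_old).
Step 2:
                   J          C          A          E
  init        0.5247     0.8537     0.7525      1.175
  Δ          -0.2562     0.5125     0.5125     0.7687
  eq          0.2684      1.366      1.265      1.944
  solve Keq expr → x = 0.2562; check Q = 81.75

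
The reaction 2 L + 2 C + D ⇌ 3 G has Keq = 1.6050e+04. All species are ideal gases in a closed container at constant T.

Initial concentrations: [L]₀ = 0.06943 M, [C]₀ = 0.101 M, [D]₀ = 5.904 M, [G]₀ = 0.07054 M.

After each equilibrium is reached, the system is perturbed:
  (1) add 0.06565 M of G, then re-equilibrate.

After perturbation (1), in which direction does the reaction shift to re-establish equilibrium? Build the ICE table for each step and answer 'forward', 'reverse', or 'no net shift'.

Q₀ = 1.209 vs Keq = 1.6050e+04 ⇒ Q<K, forward
Step 1:
                  L         C         D         G
  init      0.06943     0.101     5.904   0.07054
  Δ        -0.06355  -0.06355  -0.03178   0.09533
  eq       0.005876   0.03745     5.872    0.1659
  solve Keq expr → x = 0.03178; check Q = 1.6050e+04
Then add 0.06565 M of G.
Step 2:
                  L         C         D         G
  init     0.005876   0.03745     5.872    0.2315
  Δ        0.002872  0.002872  0.001436 -0.004309
  eq       0.008749   0.04032     5.874    0.2272
  solve Keq expr → x = -0.001436; check Q = 1.6050e+04

Direction: reverse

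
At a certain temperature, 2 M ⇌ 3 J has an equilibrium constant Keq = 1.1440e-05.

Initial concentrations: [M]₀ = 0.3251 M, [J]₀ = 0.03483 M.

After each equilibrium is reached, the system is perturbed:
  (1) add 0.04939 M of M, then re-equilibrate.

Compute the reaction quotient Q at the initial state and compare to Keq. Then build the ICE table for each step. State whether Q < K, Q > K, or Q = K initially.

Q₀ = 3.9978e-04 vs Keq = 1.1440e-05 ⇒ Q>K, reverse
Step 1:
                    M           J
  I            0.3251     0.03483
  C           0.01589    -0.02383
  E             0.341       0.011
  solve Keq expr → x = -0.007944; check Q = 1.1440e-05
Then add 0.04939 M of M.
Step 2:
                    M           J
  I            0.3904       0.011
  C       -6.8255e-04    0.001024
  E            0.3897     0.01202
  solve Keq expr → x = 3.4127e-04; check Q = 1.1440e-05

Q₀ = 3.9978e-04; Q > K (proceeds reverse)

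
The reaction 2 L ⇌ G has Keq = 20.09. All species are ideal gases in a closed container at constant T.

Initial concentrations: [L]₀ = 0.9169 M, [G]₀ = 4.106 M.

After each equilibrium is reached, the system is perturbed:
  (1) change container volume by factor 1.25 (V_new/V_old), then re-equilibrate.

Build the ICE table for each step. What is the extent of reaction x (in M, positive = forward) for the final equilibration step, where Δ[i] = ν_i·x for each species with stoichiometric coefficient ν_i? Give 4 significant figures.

Q₀ = 4.884 vs Keq = 20.09 ⇒ Q<K, forward
Step 1:
                  L         G
  I          0.9169     4.106
  C         -0.4525    0.2263
  E          0.4644     4.332
  solve Keq expr → x = 0.2263; check Q = 20.09
Then change container volume by factor 1.25 (V_new/V_old).
Step 2:
                  L         G
  I          0.3715     3.466
  C         0.04257  -0.02129
  E          0.4141     3.445
  solve Keq expr → x = -0.02129; check Q = 20.09

x = -0.02129 M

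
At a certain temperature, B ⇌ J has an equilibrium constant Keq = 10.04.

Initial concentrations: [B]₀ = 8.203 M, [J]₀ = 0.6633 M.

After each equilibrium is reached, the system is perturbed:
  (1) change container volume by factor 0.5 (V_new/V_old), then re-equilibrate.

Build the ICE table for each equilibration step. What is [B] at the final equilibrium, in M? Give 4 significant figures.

Q₀ = 0.08086 vs Keq = 10.04 ⇒ Q<K, forward
Step 1:
                    B           J
  init          8.203      0.6633
  Δ              -7.4         7.4
  eq           0.8031       8.063
  solve Keq expr → x = 7.4; check Q = 10.04
Then change container volume by factor 0.5 (V_new/V_old).
Step 2:
                    B           J
  init          1.606       16.13
  Δ                 0           0
  eq            1.606       16.13
  solve Keq expr → x = 0; check Q = 10.04

[B]_eq = 1.606 M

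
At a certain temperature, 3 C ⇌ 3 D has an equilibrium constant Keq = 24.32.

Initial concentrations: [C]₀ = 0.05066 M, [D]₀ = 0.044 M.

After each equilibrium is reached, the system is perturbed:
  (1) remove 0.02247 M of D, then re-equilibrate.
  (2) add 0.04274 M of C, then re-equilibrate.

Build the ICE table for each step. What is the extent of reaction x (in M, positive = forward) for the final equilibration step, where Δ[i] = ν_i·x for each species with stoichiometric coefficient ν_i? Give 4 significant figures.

x = 0.01059 M

Q₀ = 0.6552 vs Keq = 24.32 ⇒ Q<K, forward
Step 1:
                    C           D
  Initial     0.05066       0.044
  Change     -0.02637     0.02637
  Equil       0.02429     0.07037
  solve Keq expr → x = 0.00879; check Q = 24.32
Then remove 0.02247 M of D.
Step 2:
                    C           D
  Initial     0.02429      0.0479
  Change    -0.005766    0.005766
  Equil       0.01852     0.05367
  solve Keq expr → x = 0.001922; check Q = 24.32
Then add 0.04274 M of C.
Step 3:
                    C           D
  Initial     0.06126     0.05367
  Change     -0.03177     0.03177
  Equil       0.02949     0.08544
  solve Keq expr → x = 0.01059; check Q = 24.32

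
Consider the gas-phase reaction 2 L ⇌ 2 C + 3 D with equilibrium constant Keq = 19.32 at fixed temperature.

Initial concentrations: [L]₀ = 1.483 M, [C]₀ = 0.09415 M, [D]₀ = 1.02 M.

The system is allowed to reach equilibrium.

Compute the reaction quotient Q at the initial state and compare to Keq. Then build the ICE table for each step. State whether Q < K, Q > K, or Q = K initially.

Q₀ = 0.004277; Q < K (proceeds forward)

Q₀ = 0.004277 vs Keq = 19.32 ⇒ Q<K, forward
Step 1:
                   L          C          D
  I            1.483    0.09415       1.02
  C          -0.8042     0.8042      1.206
  E           0.6788     0.8983      2.226
  solve Keq expr → x = 0.4021; check Q = 19.32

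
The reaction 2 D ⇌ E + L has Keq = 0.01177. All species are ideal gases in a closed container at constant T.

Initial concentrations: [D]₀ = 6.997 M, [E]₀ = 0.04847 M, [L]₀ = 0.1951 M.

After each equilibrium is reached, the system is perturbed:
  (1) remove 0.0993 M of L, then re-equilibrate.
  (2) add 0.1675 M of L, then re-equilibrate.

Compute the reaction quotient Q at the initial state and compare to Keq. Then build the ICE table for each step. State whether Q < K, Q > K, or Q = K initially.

Q₀ = 1.9316e-04 vs Keq = 0.01177 ⇒ Q<K, forward
Step 1:
                  D         E         L
  I           6.997   0.04847    0.1951
  C          -1.054    0.5271    0.5271
  E           5.943    0.5756    0.7222
  solve Keq expr → x = 0.5271; check Q = 0.01177
Then remove 0.0993 M of L.
Step 2:
                  D         E         L
  I           5.943    0.5756    0.6229
  C        -0.07549   0.03774   0.03774
  E           5.867    0.6133    0.6606
  solve Keq expr → x = 0.03774; check Q = 0.01177
Then add 0.1675 M of L.
Step 3:
                  D         E         L
  I           5.867    0.6133    0.8281
  C          0.1239  -0.06194  -0.06194
  E           5.991    0.5514    0.7662
  solve Keq expr → x = -0.06194; check Q = 0.01177

Q₀ = 1.9316e-04; Q < K (proceeds forward)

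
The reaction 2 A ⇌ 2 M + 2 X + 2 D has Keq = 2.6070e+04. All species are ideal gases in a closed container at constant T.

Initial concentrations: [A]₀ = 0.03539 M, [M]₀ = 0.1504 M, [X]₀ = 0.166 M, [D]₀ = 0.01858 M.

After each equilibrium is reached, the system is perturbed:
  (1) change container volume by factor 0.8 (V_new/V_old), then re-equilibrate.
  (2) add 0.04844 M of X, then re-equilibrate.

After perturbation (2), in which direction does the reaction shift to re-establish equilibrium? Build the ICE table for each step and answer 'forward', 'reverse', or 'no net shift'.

Direction: reverse

Q₀ = 1.7181e-04 vs Keq = 2.6070e+04 ⇒ Q<K, forward
Step 1:
                  A         M         X         D
  I         0.03539    0.1504     0.166   0.01858
  C        -0.03538   0.03538   0.03538   0.03538
  E       1.2502e-05    0.1858    0.2014   0.05396
  solve Keq expr → x = 0.01769; check Q = 2.6070e+04
Then change container volume by factor 0.8 (V_new/V_old).
Step 2:
                  A         M         X         D
  I       1.5628e-05    0.2322    0.2517   0.06745
  C       8.7856e-06 -8.7856e-06 -8.7856e-06 -8.7856e-06
  E       2.4413e-05    0.2322    0.2517   0.06744
  solve Keq expr → x = -4.3928e-06; check Q = 2.6070e+04
Then add 0.04844 M of X.
Step 3:
                  A         M         X         D
  I       2.4413e-05    0.2322    0.3002   0.06744
  C       4.6951e-06 -4.6951e-06 -4.6951e-06 -4.6951e-06
  E       2.9108e-05    0.2322    0.3001   0.06743
  solve Keq expr → x = -2.3475e-06; check Q = 2.6070e+04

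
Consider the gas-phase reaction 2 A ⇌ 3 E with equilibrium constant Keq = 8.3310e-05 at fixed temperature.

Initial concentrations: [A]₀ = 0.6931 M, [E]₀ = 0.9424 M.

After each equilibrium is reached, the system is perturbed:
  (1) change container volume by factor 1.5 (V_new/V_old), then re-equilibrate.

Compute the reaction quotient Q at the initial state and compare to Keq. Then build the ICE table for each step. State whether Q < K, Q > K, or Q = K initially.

Q₀ = 1.742 vs Keq = 8.3310e-05 ⇒ Q>K, reverse
Step 1:
                    A           E
  Initial      0.6931      0.9424
  Change       0.5938     -0.8907
  Equil         1.287     0.05167
  solve Keq expr → x = -0.2969; check Q = 8.3310e-05
Then change container volume by factor 1.5 (V_new/V_old).
Step 2:
                    A           E
  Initial      0.8579     0.03445
  Change    -0.003257    0.004885
  Equil        0.8547     0.03933
  solve Keq expr → x = 0.001628; check Q = 8.3310e-05

Q₀ = 1.742; Q > K (proceeds reverse)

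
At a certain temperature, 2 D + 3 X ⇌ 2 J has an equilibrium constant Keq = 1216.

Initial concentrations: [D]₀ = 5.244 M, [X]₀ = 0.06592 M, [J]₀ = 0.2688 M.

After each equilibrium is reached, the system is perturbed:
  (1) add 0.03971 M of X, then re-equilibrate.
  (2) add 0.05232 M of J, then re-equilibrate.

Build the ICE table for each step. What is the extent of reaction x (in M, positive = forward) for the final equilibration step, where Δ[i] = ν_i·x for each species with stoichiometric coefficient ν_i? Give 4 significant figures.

Q₀ = 9.172 vs Keq = 1216 ⇒ Q<K, forward
Step 1:
                    D           X           J
  init          5.244     0.06592      0.2688
  Δ          -0.03456    -0.05184     0.03456
  eq            5.209     0.01408      0.3034
  solve Keq expr → x = 0.01728; check Q = 1216
Then add 0.03971 M of X.
Step 2:
                    D           X           J
  init          5.209     0.05379      0.3034
  Δ          -0.02591    -0.03887     0.02591
  eq            5.184     0.01492      0.3293
  solve Keq expr → x = 0.01296; check Q = 1216
Then add 0.05232 M of J.
Step 3:
                    D           X           J
  init          5.184     0.01492      0.3816
  Δ          0.001007     0.00151   -0.001007
  eq            5.185     0.01643      0.3806
  solve Keq expr → x = -5.0327e-04; check Q = 1216

x = -5.0327e-04 M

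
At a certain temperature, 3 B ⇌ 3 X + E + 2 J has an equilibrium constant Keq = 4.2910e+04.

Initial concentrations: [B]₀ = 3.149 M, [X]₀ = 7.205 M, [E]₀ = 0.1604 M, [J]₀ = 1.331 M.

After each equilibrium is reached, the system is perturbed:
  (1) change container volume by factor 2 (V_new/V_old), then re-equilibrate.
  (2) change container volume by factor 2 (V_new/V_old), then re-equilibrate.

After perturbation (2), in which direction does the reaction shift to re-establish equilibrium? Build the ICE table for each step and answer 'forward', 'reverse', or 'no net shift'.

Q₀ = 3.404 vs Keq = 4.2910e+04 ⇒ Q<K, forward
Step 1:
                   B          X          E          J
  init         3.149      7.205     0.1604      1.331
  Δ           -2.561      2.561     0.8537      1.707
  eq          0.5879      9.766      1.014      3.038
  solve Keq expr → x = 0.8537; check Q = 4.2910e+04
Then change container volume by factor 2 (V_new/V_old).
Step 2:
                   B          X          E          J
  init         0.294      4.883      0.507      1.519
  Δ          -0.1327     0.1327    0.04425     0.0885
  eq          0.1612      5.016     0.5513      1.608
  solve Keq expr → x = 0.04425; check Q = 4.2910e+04
Then change container volume by factor 2 (V_new/V_old).
Step 3:
                   B          X          E          J
  init       0.08061      2.508     0.2756     0.8038
  Δ          -0.0382     0.0382    0.01273    0.02546
  eq         0.04241      2.546     0.2884     0.8293
  solve Keq expr → x = 0.01273; check Q = 4.2910e+04

Direction: forward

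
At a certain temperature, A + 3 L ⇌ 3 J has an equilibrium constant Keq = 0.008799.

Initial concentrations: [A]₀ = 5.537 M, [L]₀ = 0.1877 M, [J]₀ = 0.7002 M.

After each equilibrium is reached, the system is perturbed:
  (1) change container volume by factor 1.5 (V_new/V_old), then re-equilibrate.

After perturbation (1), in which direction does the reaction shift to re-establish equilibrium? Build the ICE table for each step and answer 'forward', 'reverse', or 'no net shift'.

Direction: reverse

Q₀ = 9.376 vs Keq = 0.008799 ⇒ Q>K, reverse
Step 1:
                   A          L          J
  init         5.537     0.1877     0.7002
  Δ           0.1537     0.4611    -0.4611
  eq           5.691     0.6488     0.2391
  solve Keq expr → x = -0.1537; check Q = 0.008799
Then change container volume by factor 1.5 (V_new/V_old).
Step 2:
                   A          L          J
  init         3.794     0.4325     0.1594
  Δ         0.005065     0.0152    -0.0152
  eq           3.799     0.4477     0.1442
  solve Keq expr → x = -0.005065; check Q = 0.008799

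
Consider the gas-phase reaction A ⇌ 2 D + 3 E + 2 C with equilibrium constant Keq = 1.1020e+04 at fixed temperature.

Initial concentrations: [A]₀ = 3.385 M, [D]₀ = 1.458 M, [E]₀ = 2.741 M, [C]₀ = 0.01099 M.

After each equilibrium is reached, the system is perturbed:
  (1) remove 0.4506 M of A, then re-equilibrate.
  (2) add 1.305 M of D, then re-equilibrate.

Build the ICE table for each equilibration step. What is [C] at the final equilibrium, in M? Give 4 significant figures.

[C]_eq = 2.096 M

Q₀ = 0.001562 vs Keq = 1.1020e+04 ⇒ Q<K, forward
Step 1:
                  A         D         E         C
  init        3.385     1.458     2.741   0.01099
  Δ          -1.219     2.439     3.658     2.439
  eq          2.166     3.897     6.399     2.449
  solve Keq expr → x = 1.219; check Q = 1.1020e+04
Then remove 0.4506 M of A.
Step 2:
                  A         D         E         C
  init        1.715     3.897     6.399     2.449
  Δ         0.04958  -0.09916   -0.1487  -0.09916
  eq          1.765     3.797      6.25      2.35
  solve Keq expr → x = -0.04958; check Q = 1.1020e+04
Then add 1.305 M of D.
Step 3:
                  A         D         E         C
  init        1.765     5.102      6.25      2.35
  Δ          0.1274   -0.2547   -0.3821   -0.2547
  eq          1.892     4.848     5.868     2.096
  solve Keq expr → x = -0.1274; check Q = 1.1020e+04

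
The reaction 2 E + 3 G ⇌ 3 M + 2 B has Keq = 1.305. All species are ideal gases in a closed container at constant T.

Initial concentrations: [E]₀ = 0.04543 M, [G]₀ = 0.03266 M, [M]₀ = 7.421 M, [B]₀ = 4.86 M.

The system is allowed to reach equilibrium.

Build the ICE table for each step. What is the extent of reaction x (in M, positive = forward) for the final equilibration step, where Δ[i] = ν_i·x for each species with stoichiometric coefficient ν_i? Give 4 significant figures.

Q₀ = 1.3425e+11 vs Keq = 1.305 ⇒ Q>K, reverse
Step 1:
                    E           G           M           B
  Initial     0.04543     0.03266       7.421        4.86
  Change        2.375       3.562      -3.562      -2.375
  Equil          2.42       3.595       3.859       2.485
  solve Keq expr → x = -1.187; check Q = 1.305

x = -1.187 M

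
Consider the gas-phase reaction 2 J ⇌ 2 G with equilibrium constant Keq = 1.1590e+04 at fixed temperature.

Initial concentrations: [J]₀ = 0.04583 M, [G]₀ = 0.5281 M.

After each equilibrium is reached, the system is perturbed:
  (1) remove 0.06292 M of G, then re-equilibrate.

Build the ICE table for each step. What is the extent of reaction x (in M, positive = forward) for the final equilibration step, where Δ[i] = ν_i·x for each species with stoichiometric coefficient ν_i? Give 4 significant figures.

Q₀ = 132.8 vs Keq = 1.1590e+04 ⇒ Q<K, forward
Step 1:
                  J         G
  init      0.04583    0.5281
  Δ        -0.04055   0.04055
  eq       0.005282    0.5686
  solve Keq expr → x = 0.02027; check Q = 1.1590e+04
Then remove 0.06292 M of G.
Step 2:
                  J         G
  init     0.005282    0.5057
  Δ       -5.7907e-04 5.7907e-04
  eq       0.004703    0.5063
  solve Keq expr → x = 2.8954e-04; check Q = 1.1590e+04

x = 2.8954e-04 M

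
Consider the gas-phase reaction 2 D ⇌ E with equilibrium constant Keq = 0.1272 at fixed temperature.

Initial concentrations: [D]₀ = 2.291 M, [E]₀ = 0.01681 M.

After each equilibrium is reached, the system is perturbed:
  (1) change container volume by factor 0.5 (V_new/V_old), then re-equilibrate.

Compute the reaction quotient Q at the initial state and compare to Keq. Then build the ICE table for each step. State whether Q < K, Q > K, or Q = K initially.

Q₀ = 0.003203 vs Keq = 0.1272 ⇒ Q<K, forward
Step 1:
                  D         E
  init        2.291   0.01681
  Δ         -0.6508    0.3254
  eq           1.64    0.3422
  solve Keq expr → x = 0.3254; check Q = 0.1272
Then change container volume by factor 0.5 (V_new/V_old).
Step 2:
                  D         E
  init         3.28    0.6844
  Δ         -0.5407    0.2704
  eq           2.74    0.9548
  solve Keq expr → x = 0.2704; check Q = 0.1272

Q₀ = 0.003203; Q < K (proceeds forward)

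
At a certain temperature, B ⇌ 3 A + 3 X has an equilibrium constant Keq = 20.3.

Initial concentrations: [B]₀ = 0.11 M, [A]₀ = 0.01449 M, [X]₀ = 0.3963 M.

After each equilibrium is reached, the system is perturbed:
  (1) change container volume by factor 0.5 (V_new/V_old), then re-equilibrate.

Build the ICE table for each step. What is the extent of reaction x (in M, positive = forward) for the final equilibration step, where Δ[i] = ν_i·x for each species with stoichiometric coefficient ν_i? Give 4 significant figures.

Q₀ = 1.7214e-06 vs Keq = 20.3 ⇒ Q<K, forward
Step 1:
                   B          A          X
  init          0.11    0.01449     0.3963
  Δ          -0.1093     0.3278     0.3278
  eq      7.4956e-04     0.3422     0.7241
  solve Keq expr → x = 0.1093; check Q = 20.3
Then change container volume by factor 0.5 (V_new/V_old).
Step 2:
                   B          A          X
  init      0.001499     0.6845      1.448
  Δ          0.02648   -0.07943   -0.07943
  eq         0.02798     0.6051      1.369
  solve Keq expr → x = -0.02648; check Q = 20.3

x = -0.02648 M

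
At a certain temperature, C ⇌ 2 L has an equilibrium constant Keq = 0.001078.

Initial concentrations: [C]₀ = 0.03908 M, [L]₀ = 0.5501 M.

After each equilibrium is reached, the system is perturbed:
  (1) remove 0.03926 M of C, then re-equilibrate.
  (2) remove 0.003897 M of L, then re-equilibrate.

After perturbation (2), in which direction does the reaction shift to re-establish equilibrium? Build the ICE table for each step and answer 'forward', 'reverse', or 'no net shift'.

Direction: forward

Q₀ = 7.743 vs Keq = 0.001078 ⇒ Q>K, reverse
Step 1:
                   C          L
  I          0.03908     0.5501
  C            0.266     -0.532
  E           0.3051    0.01813
  solve Keq expr → x = -0.266; check Q = 0.001078
Then remove 0.03926 M of C.
Step 2:
                   C          L
  I           0.2658    0.01813
  C       5.9409e-04  -0.001188
  E           0.2664    0.01695
  solve Keq expr → x = -5.9409e-04; check Q = 0.001078
Then remove 0.003897 M of L.
Step 3:
                   C          L
  I           0.2664    0.01305
  C        -0.001918   0.003836
  E           0.2645    0.01689
  solve Keq expr → x = 0.001918; check Q = 0.001078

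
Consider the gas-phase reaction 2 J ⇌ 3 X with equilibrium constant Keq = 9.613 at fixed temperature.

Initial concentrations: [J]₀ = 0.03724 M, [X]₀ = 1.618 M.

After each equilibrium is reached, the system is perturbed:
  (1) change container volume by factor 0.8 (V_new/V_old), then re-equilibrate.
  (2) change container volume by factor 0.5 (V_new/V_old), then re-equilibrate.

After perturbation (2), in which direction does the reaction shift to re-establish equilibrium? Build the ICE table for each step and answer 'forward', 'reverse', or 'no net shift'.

Direction: reverse

Q₀ = 3054 vs Keq = 9.613 ⇒ Q>K, reverse
Step 1:
                  J         X
  init      0.03724     1.618
  Δ          0.3394   -0.5091
  eq         0.3766     1.109
  solve Keq expr → x = -0.1697; check Q = 9.613
Then change container volume by factor 0.8 (V_new/V_old).
Step 2:
                  J         X
  init       0.4708     1.386
  Δ         0.03008  -0.04512
  eq         0.5009     1.341
  solve Keq expr → x = -0.01504; check Q = 9.613
Then change container volume by factor 0.5 (V_new/V_old).
Step 3:
                  J         X
  init        1.002     2.682
  Δ          0.1925   -0.2887
  eq          1.194     2.393
  solve Keq expr → x = -0.09623; check Q = 9.613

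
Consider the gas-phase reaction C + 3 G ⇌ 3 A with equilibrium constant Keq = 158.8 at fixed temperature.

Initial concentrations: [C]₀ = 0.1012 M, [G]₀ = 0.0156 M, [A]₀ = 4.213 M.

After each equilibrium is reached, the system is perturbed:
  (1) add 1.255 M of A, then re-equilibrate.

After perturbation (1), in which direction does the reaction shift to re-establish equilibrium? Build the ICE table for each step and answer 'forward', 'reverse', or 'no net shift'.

Direction: reverse

Q₀ = 1.9463e+08 vs Keq = 158.8 ⇒ Q>K, reverse
Step 1:
                   C          G          A
  Initial     0.1012     0.0156      4.213
  Change      0.2808     0.8423    -0.8423
  Equil        0.382     0.8579      3.371
  solve Keq expr → x = -0.2808; check Q = 158.8
Then add 1.255 M of A.
Step 2:
                   C          G          A
  Initial      0.382     0.8579      4.626
  Change     0.06882     0.2064    -0.2064
  Equil       0.4508      1.064      4.419
  solve Keq expr → x = -0.06882; check Q = 158.8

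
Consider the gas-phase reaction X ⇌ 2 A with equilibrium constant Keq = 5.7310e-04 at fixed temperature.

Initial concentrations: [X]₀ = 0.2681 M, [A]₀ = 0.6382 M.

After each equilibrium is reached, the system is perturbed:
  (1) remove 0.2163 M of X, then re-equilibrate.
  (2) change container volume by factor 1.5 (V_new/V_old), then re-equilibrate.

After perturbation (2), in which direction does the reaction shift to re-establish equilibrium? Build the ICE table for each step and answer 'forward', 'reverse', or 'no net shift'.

Direction: forward

Q₀ = 1.519 vs Keq = 5.7310e-04 ⇒ Q>K, reverse
Step 1:
                  X         A
  init       0.2681    0.6382
  Δ            0.31     -0.62
  eq         0.5781    0.0182
  solve Keq expr → x = -0.31; check Q = 5.7310e-04
Then remove 0.2163 M of X.
Step 2:
                  X         A
  init       0.3618    0.0182
  Δ        0.001882 -0.003765
  eq         0.3637   0.01444
  solve Keq expr → x = -0.001882; check Q = 5.7310e-04
Then change container volume by factor 1.5 (V_new/V_old).
Step 3:
                  X         A
  init       0.2425  0.009625
  Δ       -0.001069  0.002137
  eq         0.2414   0.01176
  solve Keq expr → x = 0.001069; check Q = 5.7310e-04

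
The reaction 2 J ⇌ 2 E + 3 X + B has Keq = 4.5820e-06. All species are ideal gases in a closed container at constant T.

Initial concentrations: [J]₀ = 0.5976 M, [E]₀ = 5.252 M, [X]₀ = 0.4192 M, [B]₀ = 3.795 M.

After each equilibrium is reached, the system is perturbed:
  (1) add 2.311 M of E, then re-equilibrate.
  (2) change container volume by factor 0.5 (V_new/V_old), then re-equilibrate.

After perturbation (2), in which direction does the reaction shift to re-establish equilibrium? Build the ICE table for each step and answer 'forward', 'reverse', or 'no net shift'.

Direction: reverse

Q₀ = 21.59 vs Keq = 4.5820e-06 ⇒ Q>K, reverse
Step 1:
                    J           E           X           B
  init         0.5976       5.252      0.4192       3.795
  Δ            0.2772     -0.2772     -0.4158     -0.1386
  eq           0.8748       4.975    0.003384       3.656
  solve Keq expr → x = -0.1386; check Q = 4.5820e-06
Then add 2.311 M of E.
Step 2:
                    J           E           X           B
  init         0.8748       7.286    0.003384       3.656
  Δ        5.0587e-04 -5.0587e-04 -7.5881e-04 -2.5294e-04
  eq           0.8753       7.285    0.002625       3.656
  solve Keq expr → x = -2.5294e-04; check Q = 4.5820e-06
Then change container volume by factor 0.5 (V_new/V_old).
Step 3:
                    J           E           X           B
  init          1.751       14.57     0.00525       7.312
  Δ           0.00211    -0.00211   -0.003165   -0.001055
  eq            1.753       14.57    0.002086       7.311
  solve Keq expr → x = -0.001055; check Q = 4.5820e-06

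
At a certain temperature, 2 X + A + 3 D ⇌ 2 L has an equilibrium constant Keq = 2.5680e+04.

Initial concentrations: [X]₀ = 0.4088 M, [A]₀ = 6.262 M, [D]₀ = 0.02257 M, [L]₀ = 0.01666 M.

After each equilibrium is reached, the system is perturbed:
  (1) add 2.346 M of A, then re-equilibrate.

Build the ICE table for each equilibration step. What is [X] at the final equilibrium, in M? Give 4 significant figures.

[X]_eq = 0.3957 M

Q₀ = 23.07 vs Keq = 2.5680e+04 ⇒ Q<K, forward
Step 1:
                  X         A         D         L
  I          0.4088     6.262   0.02257   0.01666
  C        -0.01287 -0.006437  -0.01931   0.01287
  E          0.3959     6.256   0.00326   0.02953
  solve Keq expr → x = 0.006437; check Q = 2.5680e+04
Then add 2.346 M of A.
Step 2:
                  X         A         D         L
  I          0.3959     8.602   0.00326   0.02953
  C       -2.0897e-04 -1.0448e-04 -3.1345e-04 2.0897e-04
  E          0.3957     8.601  0.002946   0.02974
  solve Keq expr → x = 1.0448e-04; check Q = 2.5680e+04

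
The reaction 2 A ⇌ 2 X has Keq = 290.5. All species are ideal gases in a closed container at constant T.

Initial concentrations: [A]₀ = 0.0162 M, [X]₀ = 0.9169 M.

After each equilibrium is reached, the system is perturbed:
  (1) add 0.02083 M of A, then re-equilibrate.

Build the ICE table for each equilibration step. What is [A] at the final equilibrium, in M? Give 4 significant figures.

Q₀ = 3203 vs Keq = 290.5 ⇒ Q>K, reverse
Step 1:
                   A          X
  init        0.0162     0.9169
  Δ          0.03551   -0.03551
  eq         0.05171     0.8814
  solve Keq expr → x = -0.01776; check Q = 290.5
Then add 0.02083 M of A.
Step 2:
                   A          X
  init       0.07254     0.8814
  Δ         -0.01968    0.01968
  eq         0.05287     0.9011
  solve Keq expr → x = 0.009838; check Q = 290.5

[A]_eq = 0.05287 M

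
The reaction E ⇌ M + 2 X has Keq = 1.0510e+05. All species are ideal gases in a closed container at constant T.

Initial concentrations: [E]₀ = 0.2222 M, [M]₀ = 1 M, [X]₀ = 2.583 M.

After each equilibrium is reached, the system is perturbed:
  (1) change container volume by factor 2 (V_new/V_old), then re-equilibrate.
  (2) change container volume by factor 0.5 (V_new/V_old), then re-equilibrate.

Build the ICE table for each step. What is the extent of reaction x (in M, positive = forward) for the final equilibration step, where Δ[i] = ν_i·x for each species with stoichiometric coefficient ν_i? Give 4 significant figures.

x = -7.9913e-05 M

Q₀ = 30.03 vs Keq = 1.0510e+05 ⇒ Q<K, forward
Step 1:
                    E           M           X
  init         0.2222           1       2.583
  Δ           -0.2221      0.2221      0.4442
  eq       1.0656e-04       1.222       3.027
  solve Keq expr → x = 0.2221; check Q = 1.0510e+05
Then change container volume by factor 2 (V_new/V_old).
Step 2:
                    E           M           X
  init     5.3278e-05       0.611       1.514
  Δ       -3.9956e-05  3.9956e-05  7.9913e-05
  eq       1.3322e-05      0.6111       1.514
  solve Keq expr → x = 3.9956e-05; check Q = 1.0510e+05
Then change container volume by factor 0.5 (V_new/V_old).
Step 3:
                    E           M           X
  init     2.6644e-05       1.222       3.027
  Δ        7.9913e-05 -7.9913e-05 -1.5983e-04
  eq       1.0656e-04       1.222       3.027
  solve Keq expr → x = -7.9913e-05; check Q = 1.0510e+05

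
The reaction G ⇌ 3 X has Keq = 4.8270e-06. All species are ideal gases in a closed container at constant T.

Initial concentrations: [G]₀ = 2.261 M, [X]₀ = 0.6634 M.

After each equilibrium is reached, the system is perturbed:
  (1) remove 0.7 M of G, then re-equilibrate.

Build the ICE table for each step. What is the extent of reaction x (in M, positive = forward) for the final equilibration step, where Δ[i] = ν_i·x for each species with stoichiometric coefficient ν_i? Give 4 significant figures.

x = -7.9841e-04 M

Q₀ = 0.1291 vs Keq = 4.8270e-06 ⇒ Q>K, reverse
Step 1:
                    G           X
  I             2.261      0.6634
  C            0.2135     -0.6405
  E             2.475     0.02286
  solve Keq expr → x = -0.2135; check Q = 4.8270e-06
Then remove 0.7 M of G.
Step 2:
                    G           X
  I             1.775     0.02286
  C        7.9841e-04   -0.002395
  E             1.775     0.02046
  solve Keq expr → x = -7.9841e-04; check Q = 4.8270e-06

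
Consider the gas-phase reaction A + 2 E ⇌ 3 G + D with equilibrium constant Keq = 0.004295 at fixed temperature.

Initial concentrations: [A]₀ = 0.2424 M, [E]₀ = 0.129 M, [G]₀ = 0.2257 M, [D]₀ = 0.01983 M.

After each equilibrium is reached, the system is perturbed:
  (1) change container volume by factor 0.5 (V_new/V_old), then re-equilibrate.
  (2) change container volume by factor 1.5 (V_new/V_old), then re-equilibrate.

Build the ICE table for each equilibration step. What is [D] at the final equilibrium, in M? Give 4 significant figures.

Q₀ = 0.05652 vs Keq = 0.004295 ⇒ Q>K, reverse
Step 1:
                    A           E           G           D
  I            0.2424       0.129      0.2257     0.01983
  C           0.01507     0.03014     -0.0452    -0.01507
  E            0.2575      0.1591      0.1805    0.004762
  solve Keq expr → x = -0.01507; check Q = 0.004295
Then change container volume by factor 0.5 (V_new/V_old).
Step 2:
                    A           E           G           D
  I            0.5149      0.3183       0.361    0.009524
  C          0.003953    0.007906    -0.01186   -0.003953
  E            0.5189      0.3262      0.3491    0.005571
  solve Keq expr → x = -0.003953; check Q = 0.004295
Then change container volume by factor 1.5 (V_new/V_old).
Step 3:
                    A           E           G           D
  I            0.3459      0.2175      0.2328    0.003714
  C         -0.001408   -0.002816    0.004223    0.001408
  E            0.3445      0.2146       0.237    0.005122
  solve Keq expr → x = 0.001408; check Q = 0.004295

[D]_eq = 0.005122 M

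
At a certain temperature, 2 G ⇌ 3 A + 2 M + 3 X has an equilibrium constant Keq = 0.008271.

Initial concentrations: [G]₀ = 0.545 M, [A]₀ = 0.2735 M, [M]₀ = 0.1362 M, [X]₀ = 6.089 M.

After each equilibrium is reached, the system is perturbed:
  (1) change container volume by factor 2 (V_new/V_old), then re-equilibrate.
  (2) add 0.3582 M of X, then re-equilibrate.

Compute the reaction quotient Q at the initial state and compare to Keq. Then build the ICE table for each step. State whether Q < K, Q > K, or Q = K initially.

Q₀ = 0.2885; Q > K (proceeds reverse)

Q₀ = 0.2885 vs Keq = 0.008271 ⇒ Q>K, reverse
Step 1:
                  G         A         M         X
  Initial     0.545    0.2735    0.1362     6.089
  Change    0.07574   -0.1136  -0.07574   -0.1136
  Equil      0.6207    0.1599   0.06046     5.975
  solve Keq expr → x = -0.03787; check Q = 0.008271
Then change container volume by factor 2 (V_new/V_old).
Step 2:
                  G         A         M         X
  Initial    0.3104   0.07994   0.03023     2.988
  Change   -0.04681   0.07022   0.04681   0.07022
  Equil      0.2636    0.1502   0.07704     3.058
  solve Keq expr → x = 0.02341; check Q = 0.008271
Then add 0.3582 M of X.
Step 3:
                  G         A         M         X
  Initial    0.2636    0.1502   0.07704     3.416
  Change   0.005003 -0.007505 -0.005003 -0.007505
  Equil      0.2686    0.1427   0.07204     3.409
  solve Keq expr → x = -0.002502; check Q = 0.008271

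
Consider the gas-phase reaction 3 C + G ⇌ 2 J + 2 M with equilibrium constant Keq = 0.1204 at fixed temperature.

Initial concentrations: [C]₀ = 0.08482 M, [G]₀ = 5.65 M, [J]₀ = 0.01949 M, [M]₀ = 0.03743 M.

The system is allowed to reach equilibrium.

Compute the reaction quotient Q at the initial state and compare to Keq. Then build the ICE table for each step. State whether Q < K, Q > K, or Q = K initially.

Q₀ = 1.5435e-04; Q < K (proceeds forward)

Q₀ = 1.5435e-04 vs Keq = 0.1204 ⇒ Q<K, forward
Step 1:
                    C           G           J           M
  init        0.08482        5.65     0.01949     0.03743
  Δ          -0.05526    -0.01842     0.03684     0.03684
  eq          0.02956       5.632     0.05633     0.07427
  solve Keq expr → x = 0.01842; check Q = 0.1204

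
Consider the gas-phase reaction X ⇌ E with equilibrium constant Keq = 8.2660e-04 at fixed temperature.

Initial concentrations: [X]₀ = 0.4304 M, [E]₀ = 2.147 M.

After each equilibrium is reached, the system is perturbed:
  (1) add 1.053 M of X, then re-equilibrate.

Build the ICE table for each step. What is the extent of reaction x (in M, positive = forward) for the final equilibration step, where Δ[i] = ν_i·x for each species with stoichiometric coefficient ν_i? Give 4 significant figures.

x = 8.6969e-04 M

Q₀ = 4.988 vs Keq = 8.2660e-04 ⇒ Q>K, reverse
Step 1:
                   X          E
  init        0.4304      2.147
  Δ            2.145     -2.145
  eq           2.575   0.002129
  solve Keq expr → x = -2.145; check Q = 8.2660e-04
Then add 1.053 M of X.
Step 2:
                   X          E
  init         3.628   0.002129
  Δ       -8.6969e-04 8.6969e-04
  eq           3.627   0.002998
  solve Keq expr → x = 8.6969e-04; check Q = 8.2660e-04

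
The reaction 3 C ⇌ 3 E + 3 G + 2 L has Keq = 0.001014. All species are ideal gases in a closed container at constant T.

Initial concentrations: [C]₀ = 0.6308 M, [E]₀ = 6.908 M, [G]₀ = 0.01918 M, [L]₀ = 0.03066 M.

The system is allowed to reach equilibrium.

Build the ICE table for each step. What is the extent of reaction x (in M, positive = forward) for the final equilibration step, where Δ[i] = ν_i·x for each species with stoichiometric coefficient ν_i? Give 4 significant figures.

x = 0.01296 M

Q₀ = 8.7111e-06 vs Keq = 0.001014 ⇒ Q<K, forward
Step 1:
                   C          E          G          L
  I           0.6308      6.908    0.01918    0.03066
  C         -0.03889    0.03889    0.03889    0.02593
  E           0.5919      6.947    0.05807    0.05659
  solve Keq expr → x = 0.01296; check Q = 0.001014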